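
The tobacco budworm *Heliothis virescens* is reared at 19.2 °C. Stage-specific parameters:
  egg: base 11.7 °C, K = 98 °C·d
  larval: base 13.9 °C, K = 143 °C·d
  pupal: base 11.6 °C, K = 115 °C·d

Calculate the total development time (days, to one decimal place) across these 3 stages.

egg: 98 / (19.2 − 11.7) = 98 / 7.5 = 13.067 d.
larval: 143 / (19.2 − 13.9) = 143 / 5.3 = 26.981 d.
pupal: 115 / (19.2 − 11.6) = 115 / 7.6 = 15.132 d.
Sum = 55.179 ≈ 55.2 days.

55.2 days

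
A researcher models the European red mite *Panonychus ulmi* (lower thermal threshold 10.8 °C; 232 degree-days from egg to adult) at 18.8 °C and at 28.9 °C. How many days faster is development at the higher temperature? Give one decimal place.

16.2 days

At 18.8 °C: 232 / (18.8 − 10.8) = 232 / 8.0 = 29.000 d.
At 28.9 °C: 232 / (28.9 − 10.8) = 232 / 18.1 = 12.818 d.
Difference = |29.000 − 12.818| = 16.182 ≈ 16.2 days.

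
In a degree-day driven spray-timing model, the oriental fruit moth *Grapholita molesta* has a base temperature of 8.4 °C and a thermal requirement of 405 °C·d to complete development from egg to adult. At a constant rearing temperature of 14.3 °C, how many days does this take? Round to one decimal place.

68.6 days

Daily accumulation = 14.3 − 8.4 = 5.9 DD/day.
Duration = 405 / 5.9 = 68.644 ≈ 68.6 days.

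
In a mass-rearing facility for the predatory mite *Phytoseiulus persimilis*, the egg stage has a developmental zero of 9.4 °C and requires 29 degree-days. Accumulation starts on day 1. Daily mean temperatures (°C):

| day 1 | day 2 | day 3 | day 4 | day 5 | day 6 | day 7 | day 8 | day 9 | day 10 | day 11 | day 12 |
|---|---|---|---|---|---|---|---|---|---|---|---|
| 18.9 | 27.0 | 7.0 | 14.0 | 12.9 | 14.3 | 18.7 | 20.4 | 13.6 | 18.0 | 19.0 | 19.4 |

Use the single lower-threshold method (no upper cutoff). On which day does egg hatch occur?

day 4

Daily DD above 9.4 °C: 9.5, 17.6, 0.0, 4.6, 3.5, 4.9, 9.3, 11.0, 4.2, 8.6, 9.6, 10.0.
Cumulative: 9.5, 27.1, 27.1, 31.7, 35.2, 40.1, 49.4, 60.4, 64.6, 73.2, 82.8, 92.8.
The total first reaches 29 DD on day 4.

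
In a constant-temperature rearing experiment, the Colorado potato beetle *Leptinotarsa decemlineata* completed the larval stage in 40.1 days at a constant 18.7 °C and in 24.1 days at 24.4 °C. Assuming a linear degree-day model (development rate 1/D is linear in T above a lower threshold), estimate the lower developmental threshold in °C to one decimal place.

Under the model K = D·(T − T_b), so D₁·(T₁ − T_b) = D₂·(T₂ − T_b).
40.1·(18.7 − T_b) = 24.1·(24.4 − T_b)
T_b = (40.1·18.7 − 24.1·24.4) / (40.1 − 24.1) = 161.83 / 16.0 = 10.114 °C ≈ 10.1 °C.

10.1 °C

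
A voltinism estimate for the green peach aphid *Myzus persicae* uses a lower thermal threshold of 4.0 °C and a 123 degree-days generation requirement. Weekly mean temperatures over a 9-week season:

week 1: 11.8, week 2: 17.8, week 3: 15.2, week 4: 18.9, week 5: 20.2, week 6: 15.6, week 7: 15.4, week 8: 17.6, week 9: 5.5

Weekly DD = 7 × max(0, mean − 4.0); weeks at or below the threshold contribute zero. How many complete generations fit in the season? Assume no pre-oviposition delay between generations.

5 generations

Weekly DD (7 × max(0, T̄ − 4.0)): 54.6, 96.6, 78.4, 104.3, 113.4, 81.2, 79.8, 95.2, 10.5.
Season total = 714.0 DD.
Complete generations = ⌊714.0 / 123⌋ = 5.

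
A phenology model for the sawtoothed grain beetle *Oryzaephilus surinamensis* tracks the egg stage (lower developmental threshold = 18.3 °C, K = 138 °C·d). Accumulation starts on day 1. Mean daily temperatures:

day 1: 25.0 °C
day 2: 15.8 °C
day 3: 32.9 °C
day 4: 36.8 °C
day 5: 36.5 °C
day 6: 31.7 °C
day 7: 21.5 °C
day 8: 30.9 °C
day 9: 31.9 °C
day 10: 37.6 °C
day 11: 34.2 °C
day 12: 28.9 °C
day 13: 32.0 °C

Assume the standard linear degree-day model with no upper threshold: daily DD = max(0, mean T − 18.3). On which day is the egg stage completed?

Daily DD above 18.3 °C: 6.7, 0.0, 14.6, 18.5, 18.2, 13.4, 3.2, 12.6, 13.6, 19.3, 15.9, 10.6, 13.7.
Cumulative: 6.7, 6.7, 21.3, 39.8, 58.0, 71.4, 74.6, 87.2, 100.8, 120.1, 136.0, 146.6, 160.3.
The total first reaches 138 DD on day 12.

day 12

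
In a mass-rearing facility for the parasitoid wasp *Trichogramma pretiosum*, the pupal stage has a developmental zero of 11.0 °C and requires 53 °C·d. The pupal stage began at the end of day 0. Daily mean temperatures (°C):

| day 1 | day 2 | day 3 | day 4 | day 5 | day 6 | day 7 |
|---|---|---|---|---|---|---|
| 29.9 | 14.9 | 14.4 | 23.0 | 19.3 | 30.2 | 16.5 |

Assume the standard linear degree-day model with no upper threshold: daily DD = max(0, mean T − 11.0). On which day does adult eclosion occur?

day 6

Daily DD above 11.0 °C: 18.9, 3.9, 3.4, 12.0, 8.3, 19.2, 5.5.
Cumulative: 18.9, 22.8, 26.2, 38.2, 46.5, 65.7, 71.2.
The total first reaches 53 DD on day 6.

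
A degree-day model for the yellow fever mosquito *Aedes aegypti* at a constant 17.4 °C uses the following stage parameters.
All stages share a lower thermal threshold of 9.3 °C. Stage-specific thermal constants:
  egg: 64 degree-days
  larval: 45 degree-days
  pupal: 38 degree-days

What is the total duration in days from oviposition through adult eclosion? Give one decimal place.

Daily accumulation at 17.4 °C = 17.4 − 9.3 = 8.1 DD/day.
Total K = 64 + 45 + 38 = 147 DD.
Total duration = 147 / 8.1 = 18.148 ≈ 18.1 days.

18.1 days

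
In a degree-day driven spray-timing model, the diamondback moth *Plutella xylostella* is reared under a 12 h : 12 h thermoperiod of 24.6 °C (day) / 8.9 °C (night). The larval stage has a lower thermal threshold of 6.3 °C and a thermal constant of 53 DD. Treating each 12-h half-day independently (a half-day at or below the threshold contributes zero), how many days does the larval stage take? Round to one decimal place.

Day half: max(0, 24.6 − 6.3) × 0.5 = 18.3 × 0.5 = 9.15 DD.
Night half: max(0, 8.9 − 6.3) × 0.5 = 2.6 × 0.5 = 1.30 DD.
Per 24 h: 10.45 DD/day.
Duration = 53 / 10.45 = 5.072 ≈ 5.1 days.

5.1 days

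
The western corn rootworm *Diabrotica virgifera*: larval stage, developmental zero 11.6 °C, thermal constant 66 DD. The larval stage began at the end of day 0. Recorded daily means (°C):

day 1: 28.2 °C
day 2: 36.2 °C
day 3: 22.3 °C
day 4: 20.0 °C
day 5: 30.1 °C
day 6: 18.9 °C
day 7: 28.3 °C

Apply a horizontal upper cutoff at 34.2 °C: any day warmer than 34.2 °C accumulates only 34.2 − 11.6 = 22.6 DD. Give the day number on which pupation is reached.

day 5

Daily DD above 11.6 °C (capped at 22.6): 16.6, 22.6, 10.7, 8.4, 18.5, 7.3, 16.7.
Cumulative: 16.6, 39.2, 49.9, 58.3, 76.8, 84.1, 100.8.
The total first reaches 66 DD on day 5.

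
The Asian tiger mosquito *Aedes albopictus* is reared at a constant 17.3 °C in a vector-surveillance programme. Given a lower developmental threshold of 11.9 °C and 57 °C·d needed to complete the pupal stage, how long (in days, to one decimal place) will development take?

Daily accumulation = 17.3 − 11.9 = 5.4 DD/day.
Duration = 57 / 5.4 = 10.556 ≈ 10.6 days.

10.6 days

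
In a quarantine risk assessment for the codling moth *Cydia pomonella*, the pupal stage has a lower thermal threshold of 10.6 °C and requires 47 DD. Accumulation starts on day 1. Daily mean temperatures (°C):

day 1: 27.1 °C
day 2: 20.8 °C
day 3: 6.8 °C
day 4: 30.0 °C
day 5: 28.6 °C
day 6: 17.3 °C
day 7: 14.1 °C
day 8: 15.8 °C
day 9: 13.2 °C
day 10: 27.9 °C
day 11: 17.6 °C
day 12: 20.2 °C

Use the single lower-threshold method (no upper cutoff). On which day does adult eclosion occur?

Daily DD above 10.6 °C: 16.5, 10.2, 0.0, 19.4, 18.0, 6.7, 3.5, 5.2, 2.6, 17.3, 7.0, 9.6.
Cumulative: 16.5, 26.7, 26.7, 46.1, 64.1, 70.8, 74.3, 79.5, 82.1, 99.4, 106.4, 116.0.
The total first reaches 47 DD on day 5.

day 5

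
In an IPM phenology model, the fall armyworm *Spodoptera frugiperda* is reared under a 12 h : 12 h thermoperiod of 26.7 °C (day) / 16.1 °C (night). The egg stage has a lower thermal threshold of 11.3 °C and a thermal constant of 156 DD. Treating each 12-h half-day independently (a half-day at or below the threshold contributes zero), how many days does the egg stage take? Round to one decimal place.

Day half: max(0, 26.7 − 11.3) × 0.5 = 15.4 × 0.5 = 7.70 DD.
Night half: max(0, 16.1 − 11.3) × 0.5 = 4.8 × 0.5 = 2.40 DD.
Per 24 h: 10.10 DD/day.
Duration = 156 / 10.10 = 15.446 ≈ 15.4 days.

15.4 days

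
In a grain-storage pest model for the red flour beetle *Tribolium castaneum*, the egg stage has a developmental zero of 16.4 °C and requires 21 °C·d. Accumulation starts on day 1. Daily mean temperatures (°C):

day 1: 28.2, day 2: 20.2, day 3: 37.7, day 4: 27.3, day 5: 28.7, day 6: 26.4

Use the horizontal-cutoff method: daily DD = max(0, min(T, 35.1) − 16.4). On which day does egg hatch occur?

Daily DD above 16.4 °C (capped at 18.7): 11.8, 3.8, 18.7, 10.9, 12.3, 10.0.
Cumulative: 11.8, 15.6, 34.3, 45.2, 57.5, 67.5.
The total first reaches 21 DD on day 3.

day 3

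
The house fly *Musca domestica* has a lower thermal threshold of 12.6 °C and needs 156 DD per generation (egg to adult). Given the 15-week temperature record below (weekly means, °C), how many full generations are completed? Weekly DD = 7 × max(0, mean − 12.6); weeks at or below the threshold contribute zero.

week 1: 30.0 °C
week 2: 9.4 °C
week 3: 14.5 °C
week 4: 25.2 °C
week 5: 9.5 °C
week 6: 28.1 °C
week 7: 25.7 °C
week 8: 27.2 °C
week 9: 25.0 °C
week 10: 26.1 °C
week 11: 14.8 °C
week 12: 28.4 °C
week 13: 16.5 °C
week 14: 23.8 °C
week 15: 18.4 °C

6 generations

Weekly DD (7 × max(0, T̄ − 12.6)): 121.8, 0.0, 13.3, 88.2, 0.0, 108.5, 91.7, 102.2, 86.8, 94.5, 15.4, 110.6, 27.3, 78.4, 40.6.
Season total = 979.3 DD.
Complete generations = ⌊979.3 / 156⌋ = 6.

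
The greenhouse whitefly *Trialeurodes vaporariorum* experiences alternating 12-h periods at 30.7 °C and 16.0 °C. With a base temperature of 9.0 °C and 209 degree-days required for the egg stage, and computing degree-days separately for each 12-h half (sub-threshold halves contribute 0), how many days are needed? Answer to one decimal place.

14.6 days

Day half: max(0, 30.7 − 9.0) × 0.5 = 21.7 × 0.5 = 10.85 DD.
Night half: max(0, 16.0 − 9.0) × 0.5 = 7.0 × 0.5 = 3.50 DD.
Per 24 h: 14.35 DD/day.
Duration = 209 / 14.35 = 14.564 ≈ 14.6 days.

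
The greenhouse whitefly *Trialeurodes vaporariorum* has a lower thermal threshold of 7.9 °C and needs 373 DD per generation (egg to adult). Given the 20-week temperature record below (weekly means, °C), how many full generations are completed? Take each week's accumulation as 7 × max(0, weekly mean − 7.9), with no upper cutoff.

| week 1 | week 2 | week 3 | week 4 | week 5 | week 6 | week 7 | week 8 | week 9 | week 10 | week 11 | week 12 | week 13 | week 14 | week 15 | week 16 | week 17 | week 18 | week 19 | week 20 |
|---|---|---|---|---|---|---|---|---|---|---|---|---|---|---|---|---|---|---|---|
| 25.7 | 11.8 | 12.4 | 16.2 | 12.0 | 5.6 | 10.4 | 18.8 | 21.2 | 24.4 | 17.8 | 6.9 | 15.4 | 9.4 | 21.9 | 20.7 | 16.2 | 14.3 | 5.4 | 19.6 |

Weekly DD (7 × max(0, T̄ − 7.9)): 124.6, 27.3, 31.5, 58.1, 28.7, 0.0, 17.5, 76.3, 93.1, 115.5, 69.3, 0.0, 52.5, 10.5, 98.0, 89.6, 58.1, 44.8, 0.0, 81.9.
Season total = 1077.3 DD.
Complete generations = ⌊1077.3 / 373⌋ = 2.

2 generations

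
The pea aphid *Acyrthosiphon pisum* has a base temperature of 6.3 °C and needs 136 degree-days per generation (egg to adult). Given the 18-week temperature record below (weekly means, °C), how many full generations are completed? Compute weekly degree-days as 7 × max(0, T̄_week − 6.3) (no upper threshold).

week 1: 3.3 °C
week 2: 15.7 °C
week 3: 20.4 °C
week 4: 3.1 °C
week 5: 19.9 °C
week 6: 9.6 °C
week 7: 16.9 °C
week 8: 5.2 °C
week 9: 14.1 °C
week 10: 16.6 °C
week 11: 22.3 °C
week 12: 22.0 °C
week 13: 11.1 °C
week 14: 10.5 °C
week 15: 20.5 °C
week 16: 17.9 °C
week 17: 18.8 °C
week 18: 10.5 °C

7 generations

Weekly DD (7 × max(0, T̄ − 6.3)): 0.0, 65.8, 98.7, 0.0, 95.2, 23.1, 74.2, 0.0, 54.6, 72.1, 112.0, 109.9, 33.6, 29.4, 99.4, 81.2, 87.5, 29.4.
Season total = 1066.1 DD.
Complete generations = ⌊1066.1 / 136⌋ = 7.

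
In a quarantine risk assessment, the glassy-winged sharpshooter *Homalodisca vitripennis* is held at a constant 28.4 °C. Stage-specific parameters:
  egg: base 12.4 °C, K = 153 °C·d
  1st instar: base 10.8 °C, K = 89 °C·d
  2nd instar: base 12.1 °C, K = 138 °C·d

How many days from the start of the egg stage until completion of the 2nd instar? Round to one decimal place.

23.1 days

egg: 153 / (28.4 − 12.4) = 153 / 16.0 = 9.563 d.
1st instar: 89 / (28.4 − 10.8) = 89 / 17.6 = 5.057 d.
2nd instar: 138 / (28.4 − 12.1) = 138 / 16.3 = 8.466 d.
Sum = 23.086 ≈ 23.1 days.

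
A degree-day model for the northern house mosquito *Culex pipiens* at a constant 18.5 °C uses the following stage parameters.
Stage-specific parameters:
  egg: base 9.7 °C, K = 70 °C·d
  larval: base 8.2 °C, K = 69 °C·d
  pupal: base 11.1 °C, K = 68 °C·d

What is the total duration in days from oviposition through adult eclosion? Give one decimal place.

23.8 days

egg: 70 / (18.5 − 9.7) = 70 / 8.8 = 7.955 d.
larval: 69 / (18.5 − 8.2) = 69 / 10.3 = 6.699 d.
pupal: 68 / (18.5 − 11.1) = 68 / 7.4 = 9.189 d.
Sum = 23.843 ≈ 23.8 days.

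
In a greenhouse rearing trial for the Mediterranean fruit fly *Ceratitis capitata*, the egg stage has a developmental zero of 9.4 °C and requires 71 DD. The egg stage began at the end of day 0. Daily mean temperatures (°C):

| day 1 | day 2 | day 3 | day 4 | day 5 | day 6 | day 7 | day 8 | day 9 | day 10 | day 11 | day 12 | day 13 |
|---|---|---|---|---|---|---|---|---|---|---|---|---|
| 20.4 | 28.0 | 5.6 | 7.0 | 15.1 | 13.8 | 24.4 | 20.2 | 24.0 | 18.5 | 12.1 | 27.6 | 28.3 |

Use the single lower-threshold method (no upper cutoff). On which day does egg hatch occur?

day 9

Daily DD above 9.4 °C: 11.0, 18.6, 0.0, 0.0, 5.7, 4.4, 15.0, 10.8, 14.6, 9.1, 2.7, 18.2, 18.9.
Cumulative: 11.0, 29.6, 29.6, 29.6, 35.3, 39.7, 54.7, 65.5, 80.1, 89.2, 91.9, 110.1, 129.0.
The total first reaches 71 DD on day 9.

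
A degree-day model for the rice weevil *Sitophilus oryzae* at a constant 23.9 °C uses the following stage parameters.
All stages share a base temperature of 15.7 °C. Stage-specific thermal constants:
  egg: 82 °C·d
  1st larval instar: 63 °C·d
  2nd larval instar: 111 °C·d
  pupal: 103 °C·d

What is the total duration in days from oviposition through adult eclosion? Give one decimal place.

43.8 days

Daily accumulation at 23.9 °C = 23.9 − 15.7 = 8.2 DD/day.
Total K = 82 + 63 + 111 + 103 = 359 DD.
Total duration = 359 / 8.2 = 43.780 ≈ 43.8 days.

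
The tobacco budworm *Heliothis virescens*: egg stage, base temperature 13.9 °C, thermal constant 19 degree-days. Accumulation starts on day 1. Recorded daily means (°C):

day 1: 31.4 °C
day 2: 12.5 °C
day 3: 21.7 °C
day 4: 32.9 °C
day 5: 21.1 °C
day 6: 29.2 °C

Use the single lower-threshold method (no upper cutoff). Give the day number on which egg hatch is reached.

day 3

Daily DD above 13.9 °C: 17.5, 0.0, 7.8, 19.0, 7.2, 15.3.
Cumulative: 17.5, 17.5, 25.3, 44.3, 51.5, 66.8.
The total first reaches 19 DD on day 3.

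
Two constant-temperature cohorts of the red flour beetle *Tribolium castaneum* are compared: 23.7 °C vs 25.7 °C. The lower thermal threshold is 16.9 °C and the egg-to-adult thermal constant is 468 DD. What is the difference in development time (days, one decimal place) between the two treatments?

At 23.7 °C: 468 / (23.7 − 16.9) = 468 / 6.8 = 68.824 d.
At 25.7 °C: 468 / (25.7 − 16.9) = 468 / 8.8 = 53.182 d.
Difference = |68.824 − 53.182| = 15.642 ≈ 15.6 days.

15.6 days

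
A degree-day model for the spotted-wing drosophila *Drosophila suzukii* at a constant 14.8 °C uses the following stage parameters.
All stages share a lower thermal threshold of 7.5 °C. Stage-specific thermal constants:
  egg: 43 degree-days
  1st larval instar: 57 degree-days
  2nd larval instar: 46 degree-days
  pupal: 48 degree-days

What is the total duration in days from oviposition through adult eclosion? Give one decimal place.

26.6 days

Daily accumulation at 14.8 °C = 14.8 − 7.5 = 7.3 DD/day.
Total K = 43 + 57 + 46 + 48 = 194 DD.
Total duration = 194 / 7.3 = 26.575 ≈ 26.6 days.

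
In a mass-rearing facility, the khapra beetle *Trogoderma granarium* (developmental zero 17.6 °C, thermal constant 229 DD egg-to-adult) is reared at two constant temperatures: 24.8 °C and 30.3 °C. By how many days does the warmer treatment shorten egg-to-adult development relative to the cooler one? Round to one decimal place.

At 24.8 °C: 229 / (24.8 − 17.6) = 229 / 7.2 = 31.806 d.
At 30.3 °C: 229 / (30.3 − 17.6) = 229 / 12.7 = 18.031 d.
Difference = |31.806 − 18.031| = 13.774 ≈ 13.8 days.

13.8 days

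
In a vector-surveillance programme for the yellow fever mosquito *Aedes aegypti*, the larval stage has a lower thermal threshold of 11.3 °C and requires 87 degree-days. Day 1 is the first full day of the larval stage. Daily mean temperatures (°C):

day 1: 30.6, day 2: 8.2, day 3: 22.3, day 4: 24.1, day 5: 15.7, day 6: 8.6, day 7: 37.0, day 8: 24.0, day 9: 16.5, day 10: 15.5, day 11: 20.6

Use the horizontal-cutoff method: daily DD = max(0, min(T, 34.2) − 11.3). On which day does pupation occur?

Daily DD above 11.3 °C (capped at 22.9): 19.3, 0.0, 11.0, 12.8, 4.4, 0.0, 22.9, 12.7, 5.2, 4.2, 9.3.
Cumulative: 19.3, 19.3, 30.3, 43.1, 47.5, 47.5, 70.4, 83.1, 88.3, 92.5, 101.8.
The total first reaches 87 DD on day 9.

day 9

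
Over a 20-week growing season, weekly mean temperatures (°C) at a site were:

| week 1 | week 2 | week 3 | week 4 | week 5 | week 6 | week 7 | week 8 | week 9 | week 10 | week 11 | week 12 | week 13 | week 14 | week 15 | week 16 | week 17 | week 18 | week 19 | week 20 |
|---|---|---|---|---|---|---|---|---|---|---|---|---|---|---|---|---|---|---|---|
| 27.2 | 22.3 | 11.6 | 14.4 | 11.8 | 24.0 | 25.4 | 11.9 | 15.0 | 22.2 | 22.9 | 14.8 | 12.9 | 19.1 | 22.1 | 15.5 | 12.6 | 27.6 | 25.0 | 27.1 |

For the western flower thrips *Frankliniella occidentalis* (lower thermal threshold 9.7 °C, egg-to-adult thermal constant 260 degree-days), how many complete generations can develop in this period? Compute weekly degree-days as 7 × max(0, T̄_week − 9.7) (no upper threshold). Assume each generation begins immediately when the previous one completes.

5 generations

Weekly DD (7 × max(0, T̄ − 9.7)): 122.5, 88.2, 13.3, 32.9, 14.7, 100.1, 109.9, 15.4, 37.1, 87.5, 92.4, 35.7, 22.4, 65.8, 86.8, 40.6, 20.3, 125.3, 107.1, 121.8.
Season total = 1339.8 DD.
Complete generations = ⌊1339.8 / 260⌋ = 5.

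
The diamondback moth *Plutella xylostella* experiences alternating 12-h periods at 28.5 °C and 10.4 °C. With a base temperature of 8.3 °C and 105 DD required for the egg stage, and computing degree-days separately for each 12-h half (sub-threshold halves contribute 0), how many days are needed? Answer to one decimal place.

Day half: max(0, 28.5 − 8.3) × 0.5 = 20.2 × 0.5 = 10.10 DD.
Night half: max(0, 10.4 − 8.3) × 0.5 = 2.1 × 0.5 = 1.05 DD.
Per 24 h: 11.15 DD/day.
Duration = 105 / 11.15 = 9.417 ≈ 9.4 days.

9.4 days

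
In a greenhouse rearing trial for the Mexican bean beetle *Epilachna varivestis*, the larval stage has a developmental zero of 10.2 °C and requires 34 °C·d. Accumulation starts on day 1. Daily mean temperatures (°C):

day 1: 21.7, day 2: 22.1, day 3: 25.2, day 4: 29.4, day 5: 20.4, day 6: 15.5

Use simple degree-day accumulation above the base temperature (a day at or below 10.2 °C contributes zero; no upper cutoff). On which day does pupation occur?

Daily DD above 10.2 °C: 11.5, 11.9, 15.0, 19.2, 10.2, 5.3.
Cumulative: 11.5, 23.4, 38.4, 57.6, 67.8, 73.1.
The total first reaches 34 DD on day 3.

day 3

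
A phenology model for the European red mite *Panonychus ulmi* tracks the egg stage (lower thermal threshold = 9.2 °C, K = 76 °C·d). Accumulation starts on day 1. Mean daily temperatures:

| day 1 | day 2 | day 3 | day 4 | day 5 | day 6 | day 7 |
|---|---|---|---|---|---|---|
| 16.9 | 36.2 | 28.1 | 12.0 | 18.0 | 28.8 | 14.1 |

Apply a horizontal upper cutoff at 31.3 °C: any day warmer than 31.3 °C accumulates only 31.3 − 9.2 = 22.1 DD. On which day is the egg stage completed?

day 6

Daily DD above 9.2 °C (capped at 22.1): 7.7, 22.1, 18.9, 2.8, 8.8, 19.6, 4.9.
Cumulative: 7.7, 29.8, 48.7, 51.5, 60.3, 79.9, 84.8.
The total first reaches 76 DD on day 6.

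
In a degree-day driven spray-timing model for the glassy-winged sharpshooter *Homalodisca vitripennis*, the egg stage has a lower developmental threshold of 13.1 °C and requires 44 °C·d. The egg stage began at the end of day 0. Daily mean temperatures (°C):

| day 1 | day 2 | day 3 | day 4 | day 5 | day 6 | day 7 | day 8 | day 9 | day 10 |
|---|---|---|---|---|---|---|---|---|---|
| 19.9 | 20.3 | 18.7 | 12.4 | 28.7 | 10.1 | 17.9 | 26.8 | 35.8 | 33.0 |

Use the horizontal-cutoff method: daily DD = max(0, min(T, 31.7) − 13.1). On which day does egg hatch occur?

Daily DD above 13.1 °C (capped at 18.6): 6.8, 7.2, 5.6, 0.0, 15.6, 0.0, 4.8, 13.7, 18.6, 18.6.
Cumulative: 6.8, 14.0, 19.6, 19.6, 35.2, 35.2, 40.0, 53.7, 72.3, 90.9.
The total first reaches 44 DD on day 8.

day 8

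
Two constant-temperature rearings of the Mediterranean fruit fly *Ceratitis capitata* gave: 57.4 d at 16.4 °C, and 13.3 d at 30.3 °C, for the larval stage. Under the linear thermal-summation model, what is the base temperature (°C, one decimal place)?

12.2 °C

Equal thermal constants: D₁(T₁ − T_b) = D₂(T₂ − T_b).
57.4·(16.4 − T_b) = 13.3·(30.3 − T_b)
T_b = (57.4·16.4 − 13.3·30.3) / (57.4 − 13.3) = 538.37 / 44.1 = 12.208 °C ≈ 12.2 °C.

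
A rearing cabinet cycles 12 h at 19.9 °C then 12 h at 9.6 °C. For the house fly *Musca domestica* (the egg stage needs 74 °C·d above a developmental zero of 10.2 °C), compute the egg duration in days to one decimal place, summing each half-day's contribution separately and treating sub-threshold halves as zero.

15.3 days

Day half: max(0, 19.9 − 10.2) × 0.5 = 9.7 × 0.5 = 4.85 DD.
Night half: max(0, 9.6 − 10.2) × 0.5 = 0.0 × 0.5 = 0.00 DD.
Per 24 h: 4.85 DD/day.
Duration = 74 / 4.85 = 15.258 ≈ 15.3 days.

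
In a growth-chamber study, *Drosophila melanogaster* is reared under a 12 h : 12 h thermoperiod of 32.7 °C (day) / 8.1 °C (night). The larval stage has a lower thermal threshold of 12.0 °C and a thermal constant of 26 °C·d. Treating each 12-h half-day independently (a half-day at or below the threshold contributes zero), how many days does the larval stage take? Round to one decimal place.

2.5 days

Day half: max(0, 32.7 − 12.0) × 0.5 = 20.7 × 0.5 = 10.35 DD.
Night half: max(0, 8.1 − 12.0) × 0.5 = 0.0 × 0.5 = 0.00 DD.
Per 24 h: 10.35 DD/day.
Duration = 26 / 10.35 = 2.512 ≈ 2.5 days.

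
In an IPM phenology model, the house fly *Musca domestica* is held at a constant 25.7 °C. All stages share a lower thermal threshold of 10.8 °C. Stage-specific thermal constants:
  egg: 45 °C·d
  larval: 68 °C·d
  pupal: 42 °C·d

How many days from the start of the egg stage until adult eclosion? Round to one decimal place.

10.4 days

Daily accumulation at 25.7 °C = 25.7 − 10.8 = 14.9 DD/day.
Total K = 45 + 68 + 42 = 155 DD.
Total duration = 155 / 14.9 = 10.403 ≈ 10.4 days.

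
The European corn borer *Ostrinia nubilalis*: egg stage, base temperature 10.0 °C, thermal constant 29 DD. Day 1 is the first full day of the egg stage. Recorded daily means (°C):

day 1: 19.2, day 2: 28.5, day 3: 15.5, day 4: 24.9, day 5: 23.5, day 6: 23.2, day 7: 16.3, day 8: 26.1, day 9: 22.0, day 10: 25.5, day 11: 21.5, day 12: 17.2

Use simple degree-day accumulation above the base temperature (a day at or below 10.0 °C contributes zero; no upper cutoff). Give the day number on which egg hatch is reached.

Daily DD above 10.0 °C: 9.2, 18.5, 5.5, 14.9, 13.5, 13.2, 6.3, 16.1, 12.0, 15.5, 11.5, 7.2.
Cumulative: 9.2, 27.7, 33.2, 48.1, 61.6, 74.8, 81.1, 97.2, 109.2, 124.7, 136.2, 143.4.
The total first reaches 29 DD on day 3.

day 3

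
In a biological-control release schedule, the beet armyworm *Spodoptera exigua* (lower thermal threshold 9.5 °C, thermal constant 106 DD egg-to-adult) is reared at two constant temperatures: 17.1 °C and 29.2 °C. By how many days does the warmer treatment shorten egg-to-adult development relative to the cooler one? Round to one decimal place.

8.6 days

At 17.1 °C: 106 / (17.1 − 9.5) = 106 / 7.6 = 13.947 d.
At 29.2 °C: 106 / (29.2 − 9.5) = 106 / 19.7 = 5.381 d.
Difference = |13.947 − 5.381| = 8.567 ≈ 8.6 days.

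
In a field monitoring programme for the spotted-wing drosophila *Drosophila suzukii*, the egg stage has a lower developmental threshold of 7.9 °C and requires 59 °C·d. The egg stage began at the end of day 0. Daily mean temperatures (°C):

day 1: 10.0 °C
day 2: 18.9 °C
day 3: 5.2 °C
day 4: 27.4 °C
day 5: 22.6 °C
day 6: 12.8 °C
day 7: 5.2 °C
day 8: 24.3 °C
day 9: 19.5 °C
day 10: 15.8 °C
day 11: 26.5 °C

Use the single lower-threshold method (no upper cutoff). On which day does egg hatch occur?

Daily DD above 7.9 °C: 2.1, 11.0, 0.0, 19.5, 14.7, 4.9, 0.0, 16.4, 11.6, 7.9, 18.6.
Cumulative: 2.1, 13.1, 13.1, 32.6, 47.3, 52.2, 52.2, 68.6, 80.2, 88.1, 106.7.
The total first reaches 59 DD on day 8.

day 8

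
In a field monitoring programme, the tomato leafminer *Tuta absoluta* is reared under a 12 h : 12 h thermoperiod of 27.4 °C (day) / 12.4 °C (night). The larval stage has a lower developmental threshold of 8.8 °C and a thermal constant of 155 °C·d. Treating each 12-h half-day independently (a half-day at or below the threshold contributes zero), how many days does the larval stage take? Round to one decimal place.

14.0 days

Day half: max(0, 27.4 − 8.8) × 0.5 = 18.6 × 0.5 = 9.30 DD.
Night half: max(0, 12.4 − 8.8) × 0.5 = 3.6 × 0.5 = 1.80 DD.
Per 24 h: 11.10 DD/day.
Duration = 155 / 11.10 = 13.964 ≈ 14.0 days.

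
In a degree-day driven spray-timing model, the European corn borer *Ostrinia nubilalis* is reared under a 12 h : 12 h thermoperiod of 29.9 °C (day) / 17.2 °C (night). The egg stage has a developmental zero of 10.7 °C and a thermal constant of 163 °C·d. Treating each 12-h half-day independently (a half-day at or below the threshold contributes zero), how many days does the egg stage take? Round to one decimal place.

Day half: max(0, 29.9 − 10.7) × 0.5 = 19.2 × 0.5 = 9.60 DD.
Night half: max(0, 17.2 − 10.7) × 0.5 = 6.5 × 0.5 = 3.25 DD.
Per 24 h: 12.85 DD/day.
Duration = 163 / 12.85 = 12.685 ≈ 12.7 days.

12.7 days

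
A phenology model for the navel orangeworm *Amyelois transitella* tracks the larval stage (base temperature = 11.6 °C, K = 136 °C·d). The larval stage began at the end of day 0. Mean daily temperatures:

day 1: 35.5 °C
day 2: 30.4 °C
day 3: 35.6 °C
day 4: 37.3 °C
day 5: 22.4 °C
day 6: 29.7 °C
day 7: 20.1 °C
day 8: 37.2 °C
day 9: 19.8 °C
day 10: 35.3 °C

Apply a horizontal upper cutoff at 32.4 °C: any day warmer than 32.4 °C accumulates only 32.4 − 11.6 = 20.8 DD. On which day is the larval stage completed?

Daily DD above 11.6 °C (capped at 20.8): 20.8, 18.8, 20.8, 20.8, 10.8, 18.1, 8.5, 20.8, 8.2, 20.8.
Cumulative: 20.8, 39.6, 60.4, 81.2, 92.0, 110.1, 118.6, 139.4, 147.6, 168.4.
The total first reaches 136 DD on day 8.

day 8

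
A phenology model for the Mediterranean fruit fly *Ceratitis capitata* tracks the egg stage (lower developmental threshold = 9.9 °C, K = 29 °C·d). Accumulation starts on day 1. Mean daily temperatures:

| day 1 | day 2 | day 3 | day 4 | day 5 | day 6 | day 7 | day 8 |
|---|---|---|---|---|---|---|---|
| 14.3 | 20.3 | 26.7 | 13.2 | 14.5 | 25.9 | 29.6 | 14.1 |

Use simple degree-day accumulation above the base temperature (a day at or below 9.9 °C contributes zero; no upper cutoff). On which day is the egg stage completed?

Daily DD above 9.9 °C: 4.4, 10.4, 16.8, 3.3, 4.6, 16.0, 19.7, 4.2.
Cumulative: 4.4, 14.8, 31.6, 34.9, 39.5, 55.5, 75.2, 79.4.
The total first reaches 29 DD on day 3.

day 3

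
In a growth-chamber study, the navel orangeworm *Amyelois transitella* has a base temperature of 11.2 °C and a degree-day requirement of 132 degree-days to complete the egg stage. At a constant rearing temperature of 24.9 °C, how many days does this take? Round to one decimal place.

9.6 days

Daily accumulation = 24.9 − 11.2 = 13.7 DD/day.
Duration = 132 / 13.7 = 9.635 ≈ 9.6 days.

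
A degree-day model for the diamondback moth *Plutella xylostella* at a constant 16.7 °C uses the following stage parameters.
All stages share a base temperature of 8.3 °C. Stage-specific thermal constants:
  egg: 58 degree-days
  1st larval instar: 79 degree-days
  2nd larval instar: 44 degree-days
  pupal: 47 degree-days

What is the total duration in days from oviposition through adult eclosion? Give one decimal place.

Daily accumulation at 16.7 °C = 16.7 − 8.3 = 8.4 DD/day.
Total K = 58 + 79 + 44 + 47 = 228 DD.
Total duration = 228 / 8.4 = 27.143 ≈ 27.1 days.

27.1 days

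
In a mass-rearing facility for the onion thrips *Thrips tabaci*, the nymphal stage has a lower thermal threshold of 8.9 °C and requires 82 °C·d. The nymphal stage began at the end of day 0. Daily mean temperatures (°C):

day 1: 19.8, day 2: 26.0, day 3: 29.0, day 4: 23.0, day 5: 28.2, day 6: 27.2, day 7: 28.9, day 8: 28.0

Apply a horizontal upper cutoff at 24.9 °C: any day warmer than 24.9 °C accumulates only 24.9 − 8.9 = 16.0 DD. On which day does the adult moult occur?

day 6

Daily DD above 8.9 °C (capped at 16.0): 10.9, 16.0, 16.0, 14.1, 16.0, 16.0, 16.0, 16.0.
Cumulative: 10.9, 26.9, 42.9, 57.0, 73.0, 89.0, 105.0, 121.0.
The total first reaches 82 DD on day 6.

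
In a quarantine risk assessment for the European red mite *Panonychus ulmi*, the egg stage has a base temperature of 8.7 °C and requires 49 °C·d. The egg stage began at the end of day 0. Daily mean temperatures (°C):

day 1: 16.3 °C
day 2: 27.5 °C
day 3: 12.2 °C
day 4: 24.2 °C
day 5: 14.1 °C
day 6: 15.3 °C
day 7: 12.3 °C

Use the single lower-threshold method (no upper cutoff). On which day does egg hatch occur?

day 5

Daily DD above 8.7 °C: 7.6, 18.8, 3.5, 15.5, 5.4, 6.6, 3.6.
Cumulative: 7.6, 26.4, 29.9, 45.4, 50.8, 57.4, 61.0.
The total first reaches 49 DD on day 5.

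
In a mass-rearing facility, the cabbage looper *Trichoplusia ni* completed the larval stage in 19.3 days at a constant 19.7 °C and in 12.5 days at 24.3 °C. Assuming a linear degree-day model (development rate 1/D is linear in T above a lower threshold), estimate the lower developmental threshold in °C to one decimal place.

11.2 °C

Under the model K = D·(T − T_b), so D₁·(T₁ − T_b) = D₂·(T₂ − T_b).
19.3·(19.7 − T_b) = 12.5·(24.3 − T_b)
T_b = (19.3·19.7 − 12.5·24.3) / (19.3 − 12.5) = 76.46 / 6.8 = 11.244 °C ≈ 11.2 °C.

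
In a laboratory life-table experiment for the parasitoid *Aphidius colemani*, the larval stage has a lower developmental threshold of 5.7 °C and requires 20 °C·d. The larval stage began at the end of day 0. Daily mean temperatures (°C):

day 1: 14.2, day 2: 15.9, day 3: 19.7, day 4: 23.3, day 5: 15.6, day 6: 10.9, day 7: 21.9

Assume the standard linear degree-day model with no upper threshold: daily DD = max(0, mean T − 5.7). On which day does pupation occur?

day 3

Daily DD above 5.7 °C: 8.5, 10.2, 14.0, 17.6, 9.9, 5.2, 16.2.
Cumulative: 8.5, 18.7, 32.7, 50.3, 60.2, 65.4, 81.6.
The total first reaches 20 DD on day 3.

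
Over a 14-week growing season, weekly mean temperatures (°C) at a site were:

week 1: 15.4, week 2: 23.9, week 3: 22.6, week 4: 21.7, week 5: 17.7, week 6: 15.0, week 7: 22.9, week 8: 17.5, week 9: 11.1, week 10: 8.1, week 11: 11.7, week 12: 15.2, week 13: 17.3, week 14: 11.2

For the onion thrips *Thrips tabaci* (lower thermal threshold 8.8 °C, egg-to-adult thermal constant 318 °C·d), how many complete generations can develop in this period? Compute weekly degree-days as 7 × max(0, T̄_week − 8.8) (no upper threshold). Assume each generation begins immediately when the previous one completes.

2 generations

Weekly DD (7 × max(0, T̄ − 8.8)): 46.2, 105.7, 96.6, 90.3, 62.3, 43.4, 98.7, 60.9, 16.1, 0.0, 20.3, 44.8, 59.5, 16.8.
Season total = 761.6 DD.
Complete generations = ⌊761.6 / 318⌋ = 2.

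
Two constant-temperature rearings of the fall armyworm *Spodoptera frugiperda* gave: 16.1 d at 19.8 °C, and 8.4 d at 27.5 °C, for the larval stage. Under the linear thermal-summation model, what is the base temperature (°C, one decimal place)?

11.4 °C

Under the model K = D·(T − T_b), so D₁·(T₁ − T_b) = D₂·(T₂ − T_b).
16.1·(19.8 − T_b) = 8.4·(27.5 − T_b)
T_b = (16.1·19.8 − 8.4·27.5) / (16.1 − 8.4) = 87.78 / 7.7 = 11.400 °C ≈ 11.4 °C.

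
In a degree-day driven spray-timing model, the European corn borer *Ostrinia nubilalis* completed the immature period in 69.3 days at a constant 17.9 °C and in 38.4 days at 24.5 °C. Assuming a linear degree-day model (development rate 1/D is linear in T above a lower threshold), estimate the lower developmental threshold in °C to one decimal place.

Under the model K = D·(T − T_b), so D₁·(T₁ − T_b) = D₂·(T₂ − T_b).
69.3·(17.9 − T_b) = 38.4·(24.5 − T_b)
T_b = (69.3·17.9 − 38.4·24.5) / (69.3 − 38.4) = 299.67 / 30.9 = 9.698 °C ≈ 9.7 °C.

9.7 °C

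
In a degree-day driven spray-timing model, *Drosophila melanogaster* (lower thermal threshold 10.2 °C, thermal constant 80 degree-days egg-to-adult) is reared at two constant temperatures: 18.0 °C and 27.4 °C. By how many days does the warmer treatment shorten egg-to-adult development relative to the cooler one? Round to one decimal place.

5.6 days

At 18.0 °C: 80 / (18.0 − 10.2) = 80 / 7.8 = 10.256 d.
At 27.4 °C: 80 / (27.4 − 10.2) = 80 / 17.2 = 4.651 d.
Difference = |10.256 − 4.651| = 5.605 ≈ 5.6 days.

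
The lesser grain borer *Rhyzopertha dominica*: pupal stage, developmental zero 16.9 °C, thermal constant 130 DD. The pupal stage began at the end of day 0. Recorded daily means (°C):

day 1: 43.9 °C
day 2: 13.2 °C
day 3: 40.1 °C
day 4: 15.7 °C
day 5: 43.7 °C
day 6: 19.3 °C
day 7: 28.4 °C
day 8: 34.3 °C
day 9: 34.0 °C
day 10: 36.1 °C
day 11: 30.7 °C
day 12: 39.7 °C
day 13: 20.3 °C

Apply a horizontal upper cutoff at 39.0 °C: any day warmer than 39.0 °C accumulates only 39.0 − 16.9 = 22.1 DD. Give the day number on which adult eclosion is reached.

Daily DD above 16.9 °C (capped at 22.1): 22.1, 0.0, 22.1, 0.0, 22.1, 2.4, 11.5, 17.4, 17.1, 19.2, 13.8, 22.1, 3.4.
Cumulative: 22.1, 22.1, 44.2, 44.2, 66.3, 68.7, 80.2, 97.6, 114.7, 133.9, 147.7, 169.8, 173.2.
The total first reaches 130 DD on day 10.

day 10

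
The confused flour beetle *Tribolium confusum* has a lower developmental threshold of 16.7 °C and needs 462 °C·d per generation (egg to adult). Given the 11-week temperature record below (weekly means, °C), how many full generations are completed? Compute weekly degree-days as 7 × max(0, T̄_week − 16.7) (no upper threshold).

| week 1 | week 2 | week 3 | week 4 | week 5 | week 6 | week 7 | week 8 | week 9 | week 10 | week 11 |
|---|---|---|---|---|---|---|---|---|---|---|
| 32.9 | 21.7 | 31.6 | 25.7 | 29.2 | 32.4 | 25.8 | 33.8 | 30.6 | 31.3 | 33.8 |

2 generations

Weekly DD (7 × max(0, T̄ − 16.7)): 113.4, 35.0, 104.3, 63.0, 87.5, 109.9, 63.7, 119.7, 97.3, 102.2, 119.7.
Season total = 1015.7 DD.
Complete generations = ⌊1015.7 / 462⌋ = 2.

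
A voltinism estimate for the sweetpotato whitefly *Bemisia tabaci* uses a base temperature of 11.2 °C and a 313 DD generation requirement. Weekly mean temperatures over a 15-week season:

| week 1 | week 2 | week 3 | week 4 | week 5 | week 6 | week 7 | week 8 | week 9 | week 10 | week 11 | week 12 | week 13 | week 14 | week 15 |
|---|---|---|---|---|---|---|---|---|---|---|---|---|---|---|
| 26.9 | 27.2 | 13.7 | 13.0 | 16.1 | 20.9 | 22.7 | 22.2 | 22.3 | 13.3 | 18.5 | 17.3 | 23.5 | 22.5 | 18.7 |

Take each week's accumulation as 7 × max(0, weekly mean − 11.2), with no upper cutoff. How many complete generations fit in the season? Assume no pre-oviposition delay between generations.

Weekly DD (7 × max(0, T̄ − 11.2)): 109.9, 112.0, 17.5, 12.6, 34.3, 67.9, 80.5, 77.0, 77.7, 14.7, 51.1, 42.7, 86.1, 79.1, 52.5.
Season total = 915.6 DD.
Complete generations = ⌊915.6 / 313⌋ = 2.

2 generations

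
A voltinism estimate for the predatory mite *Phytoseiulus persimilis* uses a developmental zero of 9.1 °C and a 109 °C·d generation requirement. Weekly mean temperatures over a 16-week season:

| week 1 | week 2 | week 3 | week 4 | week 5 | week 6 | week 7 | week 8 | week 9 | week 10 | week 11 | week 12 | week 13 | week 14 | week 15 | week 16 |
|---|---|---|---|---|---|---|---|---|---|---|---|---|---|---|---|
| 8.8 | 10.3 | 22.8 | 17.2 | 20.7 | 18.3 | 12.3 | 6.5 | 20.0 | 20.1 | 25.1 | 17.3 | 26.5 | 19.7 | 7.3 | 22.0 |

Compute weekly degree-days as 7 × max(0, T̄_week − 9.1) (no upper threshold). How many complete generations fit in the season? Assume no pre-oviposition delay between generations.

8 generations

Weekly DD (7 × max(0, T̄ − 9.1)): 0.0, 8.4, 95.9, 56.7, 81.2, 64.4, 22.4, 0.0, 76.3, 77.0, 112.0, 57.4, 121.8, 74.2, 0.0, 90.3.
Season total = 938.0 DD.
Complete generations = ⌊938.0 / 109⌋ = 8.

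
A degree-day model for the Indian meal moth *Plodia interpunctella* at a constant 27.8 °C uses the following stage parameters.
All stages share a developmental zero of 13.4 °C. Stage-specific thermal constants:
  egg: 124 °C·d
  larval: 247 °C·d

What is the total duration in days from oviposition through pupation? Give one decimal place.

Daily accumulation at 27.8 °C = 27.8 − 13.4 = 14.4 DD/day.
Total K = 124 + 247 = 371 DD.
Total duration = 371 / 14.4 = 25.764 ≈ 25.8 days.

25.8 days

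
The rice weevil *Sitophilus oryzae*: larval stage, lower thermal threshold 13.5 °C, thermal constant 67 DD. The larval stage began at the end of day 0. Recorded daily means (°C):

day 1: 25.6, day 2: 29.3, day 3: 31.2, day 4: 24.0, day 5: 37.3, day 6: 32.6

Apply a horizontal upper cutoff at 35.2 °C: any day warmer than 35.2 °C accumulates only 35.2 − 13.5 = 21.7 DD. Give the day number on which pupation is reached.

day 5

Daily DD above 13.5 °C (capped at 21.7): 12.1, 15.8, 17.7, 10.5, 21.7, 19.1.
Cumulative: 12.1, 27.9, 45.6, 56.1, 77.8, 96.9.
The total first reaches 67 DD on day 5.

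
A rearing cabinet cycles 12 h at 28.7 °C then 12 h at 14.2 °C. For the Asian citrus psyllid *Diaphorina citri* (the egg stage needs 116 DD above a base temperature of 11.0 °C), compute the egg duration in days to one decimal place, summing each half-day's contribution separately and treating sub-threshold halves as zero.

Day half: max(0, 28.7 − 11.0) × 0.5 = 17.7 × 0.5 = 8.85 DD.
Night half: max(0, 14.2 − 11.0) × 0.5 = 3.2 × 0.5 = 1.60 DD.
Per 24 h: 10.45 DD/day.
Duration = 116 / 10.45 = 11.100 ≈ 11.1 days.

11.1 days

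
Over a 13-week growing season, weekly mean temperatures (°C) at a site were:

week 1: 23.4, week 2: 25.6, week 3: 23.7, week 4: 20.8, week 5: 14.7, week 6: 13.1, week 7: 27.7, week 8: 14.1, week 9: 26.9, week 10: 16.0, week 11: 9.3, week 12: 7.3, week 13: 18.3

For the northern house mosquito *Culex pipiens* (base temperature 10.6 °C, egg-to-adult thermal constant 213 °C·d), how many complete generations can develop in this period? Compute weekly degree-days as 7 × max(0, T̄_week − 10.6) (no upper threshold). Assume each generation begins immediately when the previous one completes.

3 generations

Weekly DD (7 × max(0, T̄ − 10.6)): 89.6, 105.0, 91.7, 71.4, 28.7, 17.5, 119.7, 24.5, 114.1, 37.8, 0.0, 0.0, 53.9.
Season total = 753.9 DD.
Complete generations = ⌊753.9 / 213⌋ = 3.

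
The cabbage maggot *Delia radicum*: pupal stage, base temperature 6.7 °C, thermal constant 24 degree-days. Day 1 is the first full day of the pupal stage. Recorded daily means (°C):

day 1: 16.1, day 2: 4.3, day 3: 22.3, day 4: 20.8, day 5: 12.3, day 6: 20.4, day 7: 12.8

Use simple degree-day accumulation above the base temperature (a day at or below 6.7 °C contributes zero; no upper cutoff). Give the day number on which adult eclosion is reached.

Daily DD above 6.7 °C: 9.4, 0.0, 15.6, 14.1, 5.6, 13.7, 6.1.
Cumulative: 9.4, 9.4, 25.0, 39.1, 44.7, 58.4, 64.5.
The total first reaches 24 DD on day 3.

day 3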